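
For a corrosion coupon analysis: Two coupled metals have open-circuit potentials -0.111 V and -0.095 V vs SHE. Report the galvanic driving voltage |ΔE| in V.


Driving voltage is the absolute potential difference.
|ΔE| = |-0.111 − (-0.095)| = 0.016 V

0.016 V


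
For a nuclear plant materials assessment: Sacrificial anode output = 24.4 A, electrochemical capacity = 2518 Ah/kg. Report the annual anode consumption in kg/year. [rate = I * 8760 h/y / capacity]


Annual consumption = current * hours per year / capacity
Rate = 24.4 * 8760 / 2518 = 84.9 kg/year

84.9 kg/year


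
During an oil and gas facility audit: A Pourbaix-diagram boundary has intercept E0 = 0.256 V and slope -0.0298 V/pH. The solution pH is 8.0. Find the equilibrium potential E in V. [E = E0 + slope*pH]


Apply the Pourbaix line equation: E = E0 + slope*pH
E = 0.256 + (-0.0298)*8.0 = 0.256 + (-0.2384) = 0.0176 V
Rounded to 3 decimal places: E = 0.018 V

0.018 V


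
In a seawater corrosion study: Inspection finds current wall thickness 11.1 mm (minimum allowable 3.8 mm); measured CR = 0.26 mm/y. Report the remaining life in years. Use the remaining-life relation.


Apply the remaining-life relation: RL = (t_current − t_min) / CR
RL = (11.1 − 3.8) / 0.26 = 7.3 / 0.26 = 28.1 years

28.1 years


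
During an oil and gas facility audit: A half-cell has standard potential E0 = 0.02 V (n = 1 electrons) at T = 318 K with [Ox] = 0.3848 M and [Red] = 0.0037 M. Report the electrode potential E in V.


Apply the Nernst equation: E = E0 + (RT/nF)*ln([Ox]/[Red])
Step 1: RT/nF = 8.314*318/(1*96485) = 0.02740169 V
Step 2: [Ox]/[Red] = 0.3848/0.0037 = 104.0
Step 3: ln(104.0) = 4.644391
Step 4: correction = 0.02740169 * 4.644391 = 0.127 V
E = 0.02 + 0.127 = 0.147 V

0.147 V


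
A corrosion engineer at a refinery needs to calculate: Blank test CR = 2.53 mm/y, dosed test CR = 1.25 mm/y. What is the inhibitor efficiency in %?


Apply the inhibitor-efficiency definition: IE = (CR_blank − CR_inh)/CR_blank × 100
IE = (2.53 − 1.25) / 2.53 × 100
IE = 1.28 / 2.53 × 100 = 50.6 %

50.6 %


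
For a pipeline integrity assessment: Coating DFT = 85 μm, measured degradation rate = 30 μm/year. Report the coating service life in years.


Service life = thickness / degradation rate
Life = 85 / 30 = 2.8 years

2.8 years


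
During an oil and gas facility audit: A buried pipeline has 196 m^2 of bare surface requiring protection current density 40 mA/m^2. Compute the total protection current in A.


I = area * current density, then convert mA → A (÷1000)
I = 196 * 40 / 1000 = 7.84 A

7.84 A


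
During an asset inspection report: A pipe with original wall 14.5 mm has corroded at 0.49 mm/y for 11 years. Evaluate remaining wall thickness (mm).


Remaining wall = original − CR × time
t = 14.5 − 0.49*11 = 14.5 − 5.39 = 9.11 mm

9.11 mm


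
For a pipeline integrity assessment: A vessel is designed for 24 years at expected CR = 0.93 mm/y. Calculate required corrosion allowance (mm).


Corrosion allowance = CR × design life
CA = 0.93 * 24 = 22.32 mm

22.32 mm


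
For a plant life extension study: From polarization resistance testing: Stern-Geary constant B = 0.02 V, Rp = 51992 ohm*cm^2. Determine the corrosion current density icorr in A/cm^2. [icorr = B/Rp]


Apply the Stern-Geary relation: icorr = B / Rp
icorr = 0.02 / 51992 = 3.847×10^-7 A/cm^2

3.847×10^-7 A/cm^2


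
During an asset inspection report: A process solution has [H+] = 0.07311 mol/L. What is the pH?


pH = −log10[H+]
pH = −log10(0.07311) = 1.14

1.14


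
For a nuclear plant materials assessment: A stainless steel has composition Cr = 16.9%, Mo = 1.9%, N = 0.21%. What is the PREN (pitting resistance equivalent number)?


Apply the PREN formula: PREN = Cr + 3.3*Mo + 16*N
PREN = 16.9 + 3.3*1.9 + 16*0.21
PREN = 16.9 + 6.27 + 3.36 = 26.53

26.53


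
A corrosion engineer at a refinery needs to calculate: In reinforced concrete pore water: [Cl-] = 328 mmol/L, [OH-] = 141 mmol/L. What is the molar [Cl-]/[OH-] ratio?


Threshold parameter = [Cl-] / [OH-] (molar basis; both in mmol/L, so units cancel)
Ratio = 328 / 141 = 2.33

2.33


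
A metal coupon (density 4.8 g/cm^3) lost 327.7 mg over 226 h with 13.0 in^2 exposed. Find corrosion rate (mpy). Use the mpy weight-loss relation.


Apply the mpy weight-loss relation: CR = 534 * W / (D * A * T)
Numerator: 534 * 327.7 = 174991.8
Denominator: 4.8 * 13.0 * 226 = 14102.4
CR = 174991.8 / 14102.4 = 12.40865 mpy

12.40865 mpy


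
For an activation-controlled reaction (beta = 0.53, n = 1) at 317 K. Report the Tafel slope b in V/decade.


Apply the Tafel slope relation: b = 2.303*R*T/(beta*n*F)
Numerator: 2.303 * 8.314 * 317 = 6069.64
Denominator: 0.53 * 1 * 96485 = 51137.05
b = 6069.64 / 51137.05 = 0.119 V/decade

0.119 V/decade


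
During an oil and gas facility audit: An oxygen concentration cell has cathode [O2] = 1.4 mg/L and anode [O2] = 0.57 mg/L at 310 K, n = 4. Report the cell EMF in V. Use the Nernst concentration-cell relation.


Apply the Nernst concentration-cell relation: E = (RT/nF)*ln(C_cathode/C_anode)
RT/nF = 8.314*310/(4*96485) = 0.00667808 V
ln(1.4/0.57) = 0.89859
E = 0.00667808 * 0.89859 = 0.006 V

0.006 V


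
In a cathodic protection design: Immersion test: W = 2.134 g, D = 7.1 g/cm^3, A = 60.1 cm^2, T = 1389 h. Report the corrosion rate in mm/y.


Apply the mm/y weight-loss relation: CR = 87600 * W / (D * A * T)
Numerator: 87600 * 2.134 = 186938.4
Denominator: 7.1 * 60.1 * 1389 = 592700.19
CR = 186938.4 / 592700.19 = 0.315401 mm/y

0.315401 mm/y


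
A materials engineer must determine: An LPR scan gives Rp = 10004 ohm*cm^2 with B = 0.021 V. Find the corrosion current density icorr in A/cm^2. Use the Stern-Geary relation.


Apply the Stern-Geary relation: icorr = B / Rp
icorr = 0.021 / 10004 = 2.099×10^-6 A/cm^2

2.099×10^-6 A/cm^2


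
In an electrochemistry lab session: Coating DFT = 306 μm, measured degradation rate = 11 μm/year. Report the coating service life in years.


Service life = thickness / degradation rate
Life = 306 / 11 = 27.8 years

27.8 years


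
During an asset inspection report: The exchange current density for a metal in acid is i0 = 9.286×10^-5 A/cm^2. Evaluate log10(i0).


i0 = 9.286×10^-5 A/cm^2
log10(i0) = -4.032

-4.032


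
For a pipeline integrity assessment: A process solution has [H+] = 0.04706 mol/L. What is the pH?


pH = −log10[H+]
pH = −log10(0.04706) = 1.33

1.33


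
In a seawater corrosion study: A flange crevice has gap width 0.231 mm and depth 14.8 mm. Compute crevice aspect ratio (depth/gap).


Aspect ratio = depth / gap
Ratio = 14.8 / 0.231 = 64.1

64.1


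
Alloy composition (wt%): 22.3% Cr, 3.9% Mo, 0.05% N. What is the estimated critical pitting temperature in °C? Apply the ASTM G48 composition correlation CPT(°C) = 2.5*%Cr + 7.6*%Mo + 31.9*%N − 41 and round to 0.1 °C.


Apply the ASTM G48 empirical CPT estimate: CPT(°C) = 2.5*%Cr + 7.6*%Mo + 31.9*%N − 41
2.5*22.3 = 55.75; 7.6*3.9 = 29.64; 31.9*0.05 = 1.595
CPT = 55.75 + 29.64 + 1.595 − 41 = 45.985 °C
Rounded to 0.1 °C: CPT ≈ 46.0 °C

46.0 °C


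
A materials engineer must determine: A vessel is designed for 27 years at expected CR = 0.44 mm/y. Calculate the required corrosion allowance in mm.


Corrosion allowance = CR × design life
CA = 0.44 * 27 = 11.88 mm

11.88 mm


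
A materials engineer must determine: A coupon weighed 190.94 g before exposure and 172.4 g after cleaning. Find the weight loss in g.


Weight loss = initial − final
WL = 190.94 − 172.4 = 18.54 g

18.54 g


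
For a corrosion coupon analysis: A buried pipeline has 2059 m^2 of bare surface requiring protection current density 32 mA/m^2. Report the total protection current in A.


I = area * current density, then convert mA → A (÷1000)
I = 2059 * 32 / 1000 = 65.89 A

65.89 A


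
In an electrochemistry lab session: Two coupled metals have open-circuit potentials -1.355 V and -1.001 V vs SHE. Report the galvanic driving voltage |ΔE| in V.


Driving voltage is the absolute potential difference.
|ΔE| = |-1.355 − (-1.001)| = 0.354 V

0.354 V


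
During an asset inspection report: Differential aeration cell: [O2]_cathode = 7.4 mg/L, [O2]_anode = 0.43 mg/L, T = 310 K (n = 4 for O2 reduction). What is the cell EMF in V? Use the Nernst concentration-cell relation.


Apply the Nernst concentration-cell relation: E = (RT/nF)*ln(C_cathode/C_anode)
RT/nF = 8.314*310/(4*96485) = 0.00667808 V
ln(7.4/0.43) = 2.84545
E = 0.00667808 * 2.84545 = 0.019 V

0.019 V


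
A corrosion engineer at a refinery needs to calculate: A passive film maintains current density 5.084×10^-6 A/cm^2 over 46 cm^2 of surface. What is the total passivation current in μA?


I = i_pass * A, then convert A → μA (×10^6)
I = 5.084×10^-6 * 46 * 10^6 = 233.86 μA

233.86 μA


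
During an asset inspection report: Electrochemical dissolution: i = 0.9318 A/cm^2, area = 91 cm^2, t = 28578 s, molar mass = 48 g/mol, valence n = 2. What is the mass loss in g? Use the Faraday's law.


Apply Faraday's law: m = i*A*t*M / (n*F)
Total charge passed Q = i*A*t = 0.9318*91*28578 = 2423237.2164 C
m = Q*M/(n*F) = 2423237.2164*48/(2*96485) = 602.76409 g

602.76409 g


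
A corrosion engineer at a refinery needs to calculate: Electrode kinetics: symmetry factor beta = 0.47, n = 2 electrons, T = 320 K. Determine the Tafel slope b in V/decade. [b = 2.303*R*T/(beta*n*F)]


Apply the Tafel slope relation: b = 2.303*R*T/(beta*n*F)
Numerator: 2.303 * 8.314 * 320 = 6127.09
Denominator: 0.47 * 2 * 96485 = 90695.9
b = 6127.09 / 90695.9 = 0.068 V/decade

0.068 V/decade


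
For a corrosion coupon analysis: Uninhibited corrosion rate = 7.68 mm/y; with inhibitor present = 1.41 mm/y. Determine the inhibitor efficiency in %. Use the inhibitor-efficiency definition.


Apply the inhibitor-efficiency definition: IE = (CR_blank − CR_inh)/CR_blank × 100
IE = (7.68 − 1.41) / 7.68 × 100
IE = 6.27 / 7.68 × 100 = 81.6 %

81.6 %


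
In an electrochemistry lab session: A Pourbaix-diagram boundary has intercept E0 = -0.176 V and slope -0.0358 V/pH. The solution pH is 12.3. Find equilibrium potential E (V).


Apply the Pourbaix line equation: E = E0 + slope*pH
E = -0.176 + (-0.0358)*12.3 = -0.176 + (-0.44034) = -0.61634 V
Rounded to 3 decimal places: E = -0.616 V

-0.616 V


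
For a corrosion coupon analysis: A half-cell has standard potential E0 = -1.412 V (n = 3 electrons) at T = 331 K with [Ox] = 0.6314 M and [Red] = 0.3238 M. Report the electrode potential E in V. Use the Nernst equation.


Apply the Nernst equation: E = E0 + (RT/nF)*ln([Ox]/[Red])
Step 1: RT/nF = 8.314*331/(3*96485) = 0.00950729 V
Step 2: [Ox]/[Red] = 0.6314/0.3238 = 1.949969
Step 3: ln(1.949969) = 0.667813
Step 4: correction = 0.00950729 * 0.667813 = 0.0063 V
E = -1.412 + 0.0063 = -1.4057 V

-1.4057 V


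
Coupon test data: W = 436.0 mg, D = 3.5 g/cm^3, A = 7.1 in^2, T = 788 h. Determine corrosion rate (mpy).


Apply the mpy weight-loss relation: CR = 534 * W / (D * A * T)
Numerator: 534 * 436.0 = 232824.0
Denominator: 3.5 * 7.1 * 788 = 19581.8
CR = 232824.0 / 19581.8 = 11.8898 mpy

11.8898 mpy


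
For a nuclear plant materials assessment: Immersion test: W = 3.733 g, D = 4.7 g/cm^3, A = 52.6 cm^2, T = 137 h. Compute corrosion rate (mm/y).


Apply the mm/y weight-loss relation: CR = 87600 * W / (D * A * T)
Numerator: 87600 * 3.733 = 327010.8
Denominator: 4.7 * 52.6 * 137 = 33869.14
CR = 327010.8 / 33869.14 = 9.65513 mm/y

9.65513 mm/y


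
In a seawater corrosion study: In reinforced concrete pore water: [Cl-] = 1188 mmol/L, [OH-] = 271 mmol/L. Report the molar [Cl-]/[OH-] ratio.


Threshold parameter = [Cl-] / [OH-] (molar basis; both in mmol/L, so units cancel)
Ratio = 1188 / 271 = 4.38

4.38


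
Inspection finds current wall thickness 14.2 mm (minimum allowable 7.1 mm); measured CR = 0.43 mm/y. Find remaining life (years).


Apply the remaining-life relation: RL = (t_current − t_min) / CR
RL = (14.2 − 7.1) / 0.43 = 7.1 / 0.43 = 16.5 years

16.5 years


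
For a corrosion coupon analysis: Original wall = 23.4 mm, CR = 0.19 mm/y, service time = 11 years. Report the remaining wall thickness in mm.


Remaining wall = original − CR × time
t = 23.4 − 0.19*11 = 23.4 − 2.09 = 21.31 mm

21.31 mm


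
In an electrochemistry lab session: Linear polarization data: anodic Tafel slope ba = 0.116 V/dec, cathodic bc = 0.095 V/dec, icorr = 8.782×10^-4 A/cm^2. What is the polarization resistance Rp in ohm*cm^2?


Apply the Stern-Geary equation: Rp = ba*bc / (2.303*icorr*(ba+bc))
ba*bc = 0.116*0.095 = 0.01102
ba+bc = 0.211; 2.303*icorr*(ba+bc) = 2.303*8.782×10^-4*0.211 = 4.2674636×10^-4
Rp = 0.01102 / 4.2674636×10^-4 = 25.8 ohm*cm^2

25.8 ohm*cm^2


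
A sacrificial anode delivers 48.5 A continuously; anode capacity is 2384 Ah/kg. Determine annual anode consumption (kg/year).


Annual consumption = current * hours per year / capacity
Rate = 48.5 * 8760 / 2384 = 178.2 kg/year

178.2 kg/year


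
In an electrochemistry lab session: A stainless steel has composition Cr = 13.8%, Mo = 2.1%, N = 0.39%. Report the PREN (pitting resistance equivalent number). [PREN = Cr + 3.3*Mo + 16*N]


Apply the PREN formula: PREN = Cr + 3.3*Mo + 16*N
PREN = 13.8 + 3.3*2.1 + 16*0.39
PREN = 13.8 + 6.93 + 6.24 = 26.97

26.97


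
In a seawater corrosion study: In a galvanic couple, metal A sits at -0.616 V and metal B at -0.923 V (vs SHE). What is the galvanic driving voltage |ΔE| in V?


Driving voltage is the absolute potential difference.
|ΔE| = |-0.616 − (-0.923)| = 0.307 V

0.307 V


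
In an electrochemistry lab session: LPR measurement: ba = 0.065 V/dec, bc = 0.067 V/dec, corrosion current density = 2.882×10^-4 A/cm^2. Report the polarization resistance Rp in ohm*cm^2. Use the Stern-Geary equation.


Apply the Stern-Geary equation: Rp = ba*bc / (2.303*icorr*(ba+bc))
ba*bc = 0.065*0.067 = 0.004355
ba+bc = 0.132; 2.303*icorr*(ba+bc) = 2.303*2.882×10^-4*0.132 = 8.7611647×10^-5
Rp = 0.004355 / 8.7611647×10^-5 = 49.71 ohm*cm^2

49.71 ohm*cm^2


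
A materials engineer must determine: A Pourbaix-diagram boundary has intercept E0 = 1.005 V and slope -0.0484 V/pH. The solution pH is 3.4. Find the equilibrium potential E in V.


Apply the Pourbaix line equation: E = E0 + slope*pH
E = 1.005 + (-0.0484)*3.4 = 1.005 + (-0.16456) = 0.84044 V
Rounded to 4 decimal places: E = 0.8404 V

0.8404 V


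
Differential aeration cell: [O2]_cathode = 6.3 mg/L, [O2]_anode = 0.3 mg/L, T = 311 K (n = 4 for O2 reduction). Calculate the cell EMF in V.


Apply the Nernst concentration-cell relation: E = (RT/nF)*ln(C_cathode/C_anode)
RT/nF = 8.314*311/(4*96485) = 0.00669963 V
ln(6.3/0.3) = 3.04452
E = 0.00669963 * 3.04452 = 0.0204 V

0.0204 V


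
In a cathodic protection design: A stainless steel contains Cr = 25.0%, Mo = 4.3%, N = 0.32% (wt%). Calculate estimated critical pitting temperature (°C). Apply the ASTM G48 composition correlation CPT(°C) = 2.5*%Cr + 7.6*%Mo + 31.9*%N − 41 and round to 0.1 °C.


Apply the ASTM G48 empirical CPT estimate: CPT(°C) = 2.5*%Cr + 7.6*%Mo + 31.9*%N − 41
2.5*25.0 = 62.5; 7.6*4.3 = 32.68; 31.9*0.32 = 10.208
CPT = 62.5 + 32.68 + 10.208 − 41 = 64.388 °C
Rounded to 0.1 °C: CPT ≈ 64.4 °C

64.4 °C


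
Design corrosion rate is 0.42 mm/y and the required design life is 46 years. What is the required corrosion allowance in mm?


Corrosion allowance = CR × design life
CA = 0.42 * 46 = 19.32 mm

19.32 mm


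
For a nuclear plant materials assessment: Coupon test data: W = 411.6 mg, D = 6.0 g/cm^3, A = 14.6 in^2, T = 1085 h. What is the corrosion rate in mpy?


Apply the mpy weight-loss relation: CR = 534 * W / (D * A * T)
Numerator: 534 * 411.6 = 219794.4
Denominator: 6.0 * 14.6 * 1085 = 95046.0
CR = 219794.4 / 95046.0 = 2.31251 mpy

2.31251 mpy


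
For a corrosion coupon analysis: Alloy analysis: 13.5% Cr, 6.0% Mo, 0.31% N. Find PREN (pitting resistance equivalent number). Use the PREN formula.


Apply the PREN formula: PREN = Cr + 3.3*Mo + 16*N
PREN = 13.5 + 3.3*6.0 + 16*0.31
PREN = 13.5 + 19.8 + 4.96 = 38.26

38.26


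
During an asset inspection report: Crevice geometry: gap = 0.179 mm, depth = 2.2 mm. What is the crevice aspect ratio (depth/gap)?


Aspect ratio = depth / gap
Ratio = 2.2 / 0.179 = 12.3

12.3


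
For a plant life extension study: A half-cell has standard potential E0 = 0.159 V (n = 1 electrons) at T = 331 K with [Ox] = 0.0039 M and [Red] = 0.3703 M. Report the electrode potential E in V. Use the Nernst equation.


Apply the Nernst equation: E = E0 + (RT/nF)*ln([Ox]/[Red])
Step 1: RT/nF = 8.314*331/(1*96485) = 0.02852188 V
Step 2: [Ox]/[Red] = 0.0039/0.3703 = 0.010532
Step 3: ln(0.010532) = -4.553337
Step 4: correction = 0.02852188 * -4.553337 = -0.13 V
E = 0.159 + -0.13 = 0.029 V

0.029 V


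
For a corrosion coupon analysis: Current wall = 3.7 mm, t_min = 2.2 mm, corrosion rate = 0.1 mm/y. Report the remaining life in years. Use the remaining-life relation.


Apply the remaining-life relation: RL = (t_current − t_min) / CR
RL = (3.7 − 2.2) / 0.1 = 1.5 / 0.1 = 15.0 years

15.0 years


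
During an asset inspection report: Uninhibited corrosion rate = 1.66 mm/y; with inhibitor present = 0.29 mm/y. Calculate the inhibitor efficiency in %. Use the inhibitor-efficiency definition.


Apply the inhibitor-efficiency definition: IE = (CR_blank − CR_inh)/CR_blank × 100
IE = (1.66 − 0.29) / 1.66 × 100
IE = 1.37 / 1.66 × 100 = 82.5 %

82.5 %


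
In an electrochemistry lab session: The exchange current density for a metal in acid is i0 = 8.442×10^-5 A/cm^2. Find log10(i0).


i0 = 8.442×10^-5 A/cm^2
log10(i0) = -4.074

-4.074


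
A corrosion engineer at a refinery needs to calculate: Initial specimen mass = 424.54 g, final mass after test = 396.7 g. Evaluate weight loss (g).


Weight loss = initial − final
WL = 424.54 − 396.7 = 27.84 g

27.84 g


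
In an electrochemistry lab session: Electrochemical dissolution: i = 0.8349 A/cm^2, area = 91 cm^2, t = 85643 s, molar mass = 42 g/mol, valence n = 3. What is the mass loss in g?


Apply Faraday's law: m = i*A*t*M / (n*F)
Total charge passed Q = i*A*t = 0.8349*91*85643 = 6506804.0037 C
m = Q*M/(n*F) = 6506804.0037*42/(3*96485) = 944.139 g

944.139 g


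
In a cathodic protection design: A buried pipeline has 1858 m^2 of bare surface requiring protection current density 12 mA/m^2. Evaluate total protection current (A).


I = area * current density, then convert mA → A (÷1000)
I = 1858 * 12 / 1000 = 22.3 A

22.3 A


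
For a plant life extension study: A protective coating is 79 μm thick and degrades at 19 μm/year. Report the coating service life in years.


Service life = thickness / degradation rate
Life = 79 / 19 = 4.2 years

4.2 years


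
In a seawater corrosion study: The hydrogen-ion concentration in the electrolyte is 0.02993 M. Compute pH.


pH = −log10[H+]
pH = −log10(0.02993) = 1.52

1.52


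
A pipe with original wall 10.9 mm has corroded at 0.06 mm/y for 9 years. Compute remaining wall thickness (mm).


Remaining wall = original − CR × time
t = 10.9 − 0.06*9 = 10.9 − 0.54 = 10.36 mm

10.36 mm


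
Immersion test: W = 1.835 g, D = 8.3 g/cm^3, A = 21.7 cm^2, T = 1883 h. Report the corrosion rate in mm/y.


Apply the mm/y weight-loss relation: CR = 87600 * W / (D * A * T)
Numerator: 87600 * 1.835 = 160746.0
Denominator: 8.3 * 21.7 * 1883 = 339147.13
CR = 160746.0 / 339147.13 = 0.474 mm/y

0.474 mm/y


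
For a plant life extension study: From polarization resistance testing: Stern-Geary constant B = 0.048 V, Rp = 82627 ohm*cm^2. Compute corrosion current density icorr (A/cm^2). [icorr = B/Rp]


Apply the Stern-Geary relation: icorr = B / Rp
icorr = 0.048 / 82627 = 5.809×10^-7 A/cm^2

5.809×10^-7 A/cm^2


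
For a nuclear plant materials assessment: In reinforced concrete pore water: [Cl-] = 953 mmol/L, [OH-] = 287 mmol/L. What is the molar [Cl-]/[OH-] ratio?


Threshold parameter = [Cl-] / [OH-] (molar basis; both in mmol/L, so units cancel)
Ratio = 953 / 287 = 3.32

3.32


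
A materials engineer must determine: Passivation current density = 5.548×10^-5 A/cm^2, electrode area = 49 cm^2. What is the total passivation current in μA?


I = i_pass * A, then convert A → μA (×10^6)
I = 5.548×10^-5 * 49 * 10^6 = 2718.52 μA

2718.52 μA


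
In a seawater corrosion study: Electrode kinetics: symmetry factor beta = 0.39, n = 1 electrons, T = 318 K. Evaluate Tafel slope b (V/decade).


Apply the Tafel slope relation: b = 2.303*R*T/(beta*n*F)
Numerator: 2.303 * 8.314 * 318 = 6088.79
Denominator: 0.39 * 1 * 96485 = 37629.15
b = 6088.79 / 37629.15 = 0.162 V/decade

0.162 V/decade


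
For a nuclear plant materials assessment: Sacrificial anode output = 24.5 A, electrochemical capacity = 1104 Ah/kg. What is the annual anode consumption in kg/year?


Annual consumption = current * hours per year / capacity
Rate = 24.5 * 8760 / 1104 = 194.4 kg/year

194.4 kg/year


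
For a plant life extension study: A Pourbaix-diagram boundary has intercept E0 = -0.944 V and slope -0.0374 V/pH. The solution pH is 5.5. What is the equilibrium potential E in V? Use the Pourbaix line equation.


Apply the Pourbaix line equation: E = E0 + slope*pH
E = -0.944 + (-0.0374)*5.5 = -0.944 + (-0.2057) = -1.1497 V
Rounded to 3 decimal places: E = -1.150 V

-1.150 V


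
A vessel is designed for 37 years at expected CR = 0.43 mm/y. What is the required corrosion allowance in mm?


Corrosion allowance = CR × design life
CA = 0.43 * 37 = 15.91 mm

15.91 mm


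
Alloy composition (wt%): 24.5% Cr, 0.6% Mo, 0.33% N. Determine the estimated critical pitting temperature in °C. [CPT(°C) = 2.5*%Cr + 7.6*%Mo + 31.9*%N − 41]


Apply the ASTM G48 empirical CPT estimate: CPT(°C) = 2.5*%Cr + 7.6*%Mo + 31.9*%N − 41
2.5*24.5 = 61.25; 7.6*0.6 = 4.56; 31.9*0.33 = 10.527
CPT = 61.25 + 4.56 + 10.527 − 41 = 35.337 °C
Rounded to 0.1 °C: CPT ≈ 35.3 °C

35.3 °C


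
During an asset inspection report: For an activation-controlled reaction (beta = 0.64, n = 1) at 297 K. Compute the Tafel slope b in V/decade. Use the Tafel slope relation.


Apply the Tafel slope relation: b = 2.303*R*T/(beta*n*F)
Numerator: 2.303 * 8.314 * 297 = 5686.7
Denominator: 0.64 * 1 * 96485 = 61750.4
b = 5686.7 / 61750.4 = 0.0921 V/decade

0.0921 V/decade


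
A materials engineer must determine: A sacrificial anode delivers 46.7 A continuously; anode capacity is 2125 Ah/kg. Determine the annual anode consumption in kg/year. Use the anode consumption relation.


Annual consumption = current * hours per year / capacity
Rate = 46.7 * 8760 / 2125 = 192.5 kg/year

192.5 kg/year


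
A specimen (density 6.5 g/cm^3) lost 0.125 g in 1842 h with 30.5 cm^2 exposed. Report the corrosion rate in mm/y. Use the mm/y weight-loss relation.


Apply the mm/y weight-loss relation: CR = 87600 * W / (D * A * T)
Numerator: 87600 * 0.125 = 10950.0
Denominator: 6.5 * 30.5 * 1842 = 365176.5
CR = 10950.0 / 365176.5 = 0.029986 mm/y

0.029986 mm/y


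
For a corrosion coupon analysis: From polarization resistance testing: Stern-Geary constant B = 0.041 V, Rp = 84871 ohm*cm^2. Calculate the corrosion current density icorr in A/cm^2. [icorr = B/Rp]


Apply the Stern-Geary relation: icorr = B / Rp
icorr = 0.041 / 84871 = 4.831×10^-7 A/cm^2

4.831×10^-7 A/cm^2


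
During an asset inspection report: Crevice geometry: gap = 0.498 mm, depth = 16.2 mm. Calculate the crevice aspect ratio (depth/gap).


Aspect ratio = depth / gap
Ratio = 16.2 / 0.498 = 32.5

32.5


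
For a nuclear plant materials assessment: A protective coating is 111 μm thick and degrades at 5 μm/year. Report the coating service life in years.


Service life = thickness / degradation rate
Life = 111 / 5 = 22.2 years

22.2 years


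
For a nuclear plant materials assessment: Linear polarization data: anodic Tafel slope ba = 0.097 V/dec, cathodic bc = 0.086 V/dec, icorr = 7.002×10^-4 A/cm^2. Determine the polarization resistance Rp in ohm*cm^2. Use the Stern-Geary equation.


Apply the Stern-Geary equation: Rp = ba*bc / (2.303*icorr*(ba+bc))
ba*bc = 0.097*0.086 = 0.008342
ba+bc = 0.183; 2.303*icorr*(ba+bc) = 2.303*7.002×10^-4*0.183 = 2.9509859×10^-4
Rp = 0.008342 / 2.9509859×10^-4 = 28.27 ohm*cm^2

28.27 ohm*cm^2


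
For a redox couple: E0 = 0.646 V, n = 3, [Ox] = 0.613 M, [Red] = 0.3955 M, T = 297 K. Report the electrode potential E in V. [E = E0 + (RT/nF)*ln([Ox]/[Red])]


Apply the Nernst equation: E = E0 + (RT/nF)*ln([Ox]/[Red])
Step 1: RT/nF = 8.314*297/(3*96485) = 0.00853071 V
Step 2: [Ox]/[Red] = 0.613/0.3955 = 1.549937
Step 3: ln(1.549937) = 0.438214
Step 4: correction = 0.00853071 * 0.438214 = 0.004 V
E = 0.646 + 0.004 = 0.65 V

0.65 V


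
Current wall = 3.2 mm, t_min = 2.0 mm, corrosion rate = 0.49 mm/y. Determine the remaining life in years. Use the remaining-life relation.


Apply the remaining-life relation: RL = (t_current − t_min) / CR
RL = (3.2 − 2.0) / 0.49 = 1.2 / 0.49 = 2.4 years

2.4 years


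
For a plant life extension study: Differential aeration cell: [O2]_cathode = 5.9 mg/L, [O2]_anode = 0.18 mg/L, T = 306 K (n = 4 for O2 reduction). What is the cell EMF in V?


Apply the Nernst concentration-cell relation: E = (RT/nF)*ln(C_cathode/C_anode)
RT/nF = 8.314*306/(4*96485) = 0.00659192 V
ln(5.9/0.18) = 3.48975
E = 0.00659192 * 3.48975 = 0.023 V

0.023 V


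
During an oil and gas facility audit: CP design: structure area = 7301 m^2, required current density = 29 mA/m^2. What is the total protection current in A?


I = area * current density, then convert mA → A (÷1000)
I = 7301 * 29 / 1000 = 211.73 A

211.73 A


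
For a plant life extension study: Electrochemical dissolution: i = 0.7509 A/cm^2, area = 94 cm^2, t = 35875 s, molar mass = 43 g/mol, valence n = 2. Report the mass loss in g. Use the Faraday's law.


Apply Faraday's law: m = i*A*t*M / (n*F)
Total charge passed Q = i*A*t = 0.7509*94*35875 = 2532222.525 C
m = Q*M/(n*F) = 2532222.525*43/(2*96485) = 564.26164 g

564.26164 g


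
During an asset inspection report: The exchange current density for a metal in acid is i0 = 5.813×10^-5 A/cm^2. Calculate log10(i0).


i0 = 5.813×10^-5 A/cm^2
log10(i0) = -4.236

-4.236


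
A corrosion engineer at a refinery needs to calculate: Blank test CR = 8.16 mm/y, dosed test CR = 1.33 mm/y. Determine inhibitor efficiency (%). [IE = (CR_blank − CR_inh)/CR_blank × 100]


Apply the inhibitor-efficiency definition: IE = (CR_blank − CR_inh)/CR_blank × 100
IE = (8.16 − 1.33) / 8.16 × 100
IE = 6.83 / 8.16 × 100 = 83.7 %

83.7 %


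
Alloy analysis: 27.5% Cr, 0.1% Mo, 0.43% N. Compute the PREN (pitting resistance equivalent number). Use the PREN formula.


Apply the PREN formula: PREN = Cr + 3.3*Mo + 16*N
PREN = 27.5 + 3.3*0.1 + 16*0.43
PREN = 27.5 + 0.33 + 6.88 = 34.71

34.71


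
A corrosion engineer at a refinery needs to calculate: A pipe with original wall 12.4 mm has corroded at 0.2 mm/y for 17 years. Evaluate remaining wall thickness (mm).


Remaining wall = original − CR × time
t = 12.4 − 0.2*17 = 12.4 − 3.4 = 9.0 mm

9.0 mm


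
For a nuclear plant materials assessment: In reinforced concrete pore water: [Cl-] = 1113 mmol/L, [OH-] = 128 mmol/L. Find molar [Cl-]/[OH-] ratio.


Threshold parameter = [Cl-] / [OH-] (molar basis; both in mmol/L, so units cancel)
Ratio = 1113 / 128 = 8.7

8.7


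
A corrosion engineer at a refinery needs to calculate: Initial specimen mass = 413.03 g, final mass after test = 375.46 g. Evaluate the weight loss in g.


Weight loss = initial − final
WL = 413.03 − 375.46 = 37.57 g

37.57 g


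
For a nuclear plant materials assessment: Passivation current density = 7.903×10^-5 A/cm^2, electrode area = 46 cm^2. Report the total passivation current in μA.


I = i_pass * A, then convert A → μA (×10^6)
I = 7.903×10^-5 * 46 * 10^6 = 3635.38 μA

3635.38 μA


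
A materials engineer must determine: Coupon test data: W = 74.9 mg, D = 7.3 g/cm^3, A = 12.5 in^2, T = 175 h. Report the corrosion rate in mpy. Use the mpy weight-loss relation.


Apply the mpy weight-loss relation: CR = 534 * W / (D * A * T)
Numerator: 534 * 74.9 = 39996.6
Denominator: 7.3 * 12.5 * 175 = 15968.75
CR = 39996.6 / 15968.75 = 2.50468 mpy

2.50468 mpy


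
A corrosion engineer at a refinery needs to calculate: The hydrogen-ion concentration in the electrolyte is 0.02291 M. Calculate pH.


pH = −log10[H+]
pH = −log10(0.02291) = 1.64

1.64


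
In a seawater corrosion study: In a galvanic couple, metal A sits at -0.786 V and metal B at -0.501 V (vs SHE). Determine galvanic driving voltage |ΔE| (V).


Driving voltage is the absolute potential difference.
|ΔE| = |-0.786 − (-0.501)| = 0.285 V

0.285 V


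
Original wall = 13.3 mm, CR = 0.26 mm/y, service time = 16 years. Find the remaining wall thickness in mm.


Remaining wall = original − CR × time
t = 13.3 − 0.26*16 = 13.3 − 4.16 = 9.14 mm

9.14 mm


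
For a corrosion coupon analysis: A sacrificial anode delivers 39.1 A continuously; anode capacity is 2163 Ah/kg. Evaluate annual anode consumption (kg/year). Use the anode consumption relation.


Annual consumption = current * hours per year / capacity
Rate = 39.1 * 8760 / 2163 = 158.4 kg/year

158.4 kg/year


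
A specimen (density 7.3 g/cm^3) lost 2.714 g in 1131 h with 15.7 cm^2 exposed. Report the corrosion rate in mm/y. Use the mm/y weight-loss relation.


Apply the mm/y weight-loss relation: CR = 87600 * W / (D * A * T)
Numerator: 87600 * 2.714 = 237746.4
Denominator: 7.3 * 15.7 * 1131 = 129623.91
CR = 237746.4 / 129623.91 = 1.8341 mm/y

1.8341 mm/y


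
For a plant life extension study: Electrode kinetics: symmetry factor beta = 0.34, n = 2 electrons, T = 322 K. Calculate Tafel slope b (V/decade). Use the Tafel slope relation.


Apply the Tafel slope relation: b = 2.303*R*T/(beta*n*F)
Numerator: 2.303 * 8.314 * 322 = 6165.38
Denominator: 0.34 * 2 * 96485 = 65609.8
b = 6165.38 / 65609.8 = 0.094 V/decade

0.094 V/decade


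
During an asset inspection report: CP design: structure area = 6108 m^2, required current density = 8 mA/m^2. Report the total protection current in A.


I = area * current density, then convert mA → A (÷1000)
I = 6108 * 8 / 1000 = 48.86 A

48.86 A


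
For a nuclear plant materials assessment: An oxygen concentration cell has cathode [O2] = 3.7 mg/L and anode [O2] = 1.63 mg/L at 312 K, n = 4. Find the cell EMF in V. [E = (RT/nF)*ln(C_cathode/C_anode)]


Apply the Nernst concentration-cell relation: E = (RT/nF)*ln(C_cathode/C_anode)
RT/nF = 8.314*312/(4*96485) = 0.00672117 V
ln(3.7/1.63) = 0.81975
E = 0.00672117 * 0.81975 = 0.00551 V

0.00551 V


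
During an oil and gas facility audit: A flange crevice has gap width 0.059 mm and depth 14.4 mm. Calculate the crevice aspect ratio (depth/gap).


Aspect ratio = depth / gap
Ratio = 14.4 / 0.059 = 244.1

244.1


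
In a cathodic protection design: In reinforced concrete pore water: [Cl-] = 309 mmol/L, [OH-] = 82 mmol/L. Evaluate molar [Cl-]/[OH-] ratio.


Threshold parameter = [Cl-] / [OH-] (molar basis; both in mmol/L, so units cancel)
Ratio = 309 / 82 = 3.77

3.77


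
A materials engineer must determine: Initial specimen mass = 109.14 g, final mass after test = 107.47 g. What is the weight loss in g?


Weight loss = initial − final
WL = 109.14 − 107.47 = 1.67 g

1.67 g


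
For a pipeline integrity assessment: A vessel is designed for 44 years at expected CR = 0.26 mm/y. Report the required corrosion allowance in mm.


Corrosion allowance = CR × design life
CA = 0.26 * 44 = 11.44 mm

11.44 mm


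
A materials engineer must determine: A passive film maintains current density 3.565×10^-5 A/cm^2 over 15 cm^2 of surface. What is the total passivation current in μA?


I = i_pass * A, then convert A → μA (×10^6)
I = 3.565×10^-5 * 15 * 10^6 = 534.75 μA

534.75 μA


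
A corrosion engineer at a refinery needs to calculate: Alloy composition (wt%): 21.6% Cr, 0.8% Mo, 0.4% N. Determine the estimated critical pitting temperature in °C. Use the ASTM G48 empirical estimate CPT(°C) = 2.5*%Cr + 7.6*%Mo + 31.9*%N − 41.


Apply the ASTM G48 empirical CPT estimate: CPT(°C) = 2.5*%Cr + 7.6*%Mo + 31.9*%N − 41
2.5*21.6 = 54; 7.6*0.8 = 6.08; 31.9*0.4 = 12.76
CPT = 54 + 6.08 + 12.76 − 41 = 31.84 °C
Rounded to 0.1 °C: CPT ≈ 31.8 °C

31.8 °C


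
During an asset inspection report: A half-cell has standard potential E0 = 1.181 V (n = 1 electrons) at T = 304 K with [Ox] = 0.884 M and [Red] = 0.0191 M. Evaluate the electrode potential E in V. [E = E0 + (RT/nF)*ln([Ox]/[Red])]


Apply the Nernst equation: E = E0 + (RT/nF)*ln([Ox]/[Red])
Step 1: RT/nF = 8.314*304/(1*96485) = 0.02619533 V
Step 2: [Ox]/[Red] = 0.884/0.0191 = 46.282723
Step 3: ln(46.282723) = 3.834769
Step 4: correction = 0.02619533 * 3.834769 = 0.1005 V
E = 1.181 + 0.1005 = 1.2815 V

1.2815 V


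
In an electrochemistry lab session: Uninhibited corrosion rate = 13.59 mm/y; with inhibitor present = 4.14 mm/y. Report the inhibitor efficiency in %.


Apply the inhibitor-efficiency definition: IE = (CR_blank − CR_inh)/CR_blank × 100
IE = (13.59 − 4.14) / 13.59 × 100
IE = 9.45 / 13.59 × 100 = 69.5 %

69.5 %


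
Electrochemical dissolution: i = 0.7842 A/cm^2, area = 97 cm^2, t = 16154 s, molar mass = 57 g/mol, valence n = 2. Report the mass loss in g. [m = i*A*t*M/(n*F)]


Apply Faraday's law: m = i*A*t*M / (n*F)
Total charge passed Q = i*A*t = 0.7842*97*16154 = 1228792.7796 C
m = Q*M/(n*F) = 1228792.7796*57/(2*96485) = 362.9641 g

362.9641 g


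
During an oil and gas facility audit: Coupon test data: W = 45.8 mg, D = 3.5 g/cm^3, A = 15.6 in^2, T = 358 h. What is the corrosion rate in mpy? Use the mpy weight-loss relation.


Apply the mpy weight-loss relation: CR = 534 * W / (D * A * T)
Numerator: 534 * 45.8 = 24457.2
Denominator: 3.5 * 15.6 * 358 = 19546.8
CR = 24457.2 / 19546.8 = 1.2512 mpy

1.2512 mpy


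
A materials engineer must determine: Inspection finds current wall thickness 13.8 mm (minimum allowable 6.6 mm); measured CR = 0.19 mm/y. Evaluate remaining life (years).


Apply the remaining-life relation: RL = (t_current − t_min) / CR
RL = (13.8 − 6.6) / 0.19 = 7.2 / 0.19 = 37.9 years

37.9 years


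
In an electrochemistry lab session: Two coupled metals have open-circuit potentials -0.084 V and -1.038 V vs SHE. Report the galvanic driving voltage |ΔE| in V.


Driving voltage is the absolute potential difference.
|ΔE| = |-0.084 − (-1.038)| = 0.954 V

0.954 V


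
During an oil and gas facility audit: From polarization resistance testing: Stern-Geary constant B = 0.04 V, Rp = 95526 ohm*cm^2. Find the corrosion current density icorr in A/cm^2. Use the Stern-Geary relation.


Apply the Stern-Geary relation: icorr = B / Rp
icorr = 0.04 / 95526 = 4.187×10^-7 A/cm^2

4.187×10^-7 A/cm^2


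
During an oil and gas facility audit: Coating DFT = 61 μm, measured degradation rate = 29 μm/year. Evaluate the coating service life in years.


Service life = thickness / degradation rate
Life = 61 / 29 = 2.1 years

2.1 years


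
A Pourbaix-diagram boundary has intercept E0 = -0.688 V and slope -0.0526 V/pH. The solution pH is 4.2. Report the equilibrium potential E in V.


Apply the Pourbaix line equation: E = E0 + slope*pH
E = -0.688 + (-0.0526)*4.2 = -0.688 + (-0.22092) = -0.90892 V
Rounded to 3 decimal places: E = -0.909 V

-0.909 V


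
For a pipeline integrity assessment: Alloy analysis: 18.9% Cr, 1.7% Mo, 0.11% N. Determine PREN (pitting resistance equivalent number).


Apply the PREN formula: PREN = Cr + 3.3*Mo + 16*N
PREN = 18.9 + 3.3*1.7 + 16*0.11
PREN = 18.9 + 5.61 + 1.76 = 26.27

26.27


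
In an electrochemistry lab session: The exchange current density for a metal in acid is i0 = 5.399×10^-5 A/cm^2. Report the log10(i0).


i0 = 5.399×10^-5 A/cm^2
log10(i0) = -4.268

-4.268


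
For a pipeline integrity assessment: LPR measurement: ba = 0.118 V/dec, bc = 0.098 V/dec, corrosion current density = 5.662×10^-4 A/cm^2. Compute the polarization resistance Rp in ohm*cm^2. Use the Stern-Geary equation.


Apply the Stern-Geary equation: Rp = ba*bc / (2.303*icorr*(ba+bc))
ba*bc = 0.118*0.098 = 0.011564
ba+bc = 0.216; 2.303*icorr*(ba+bc) = 2.303*5.662×10^-4*0.216 = 2.8165506×10^-4
Rp = 0.011564 / 2.8165506×10^-4 = 41.1 ohm*cm^2

41.1 ohm*cm^2


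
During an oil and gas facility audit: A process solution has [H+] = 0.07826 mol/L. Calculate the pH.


pH = −log10[H+]
pH = −log10(0.07826) = 1.11

1.11


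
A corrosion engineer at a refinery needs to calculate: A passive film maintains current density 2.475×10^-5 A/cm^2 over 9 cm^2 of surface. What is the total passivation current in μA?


I = i_pass * A, then convert A → μA (×10^6)
I = 2.475×10^-5 * 9 * 10^6 = 222.75 μA

222.75 μA


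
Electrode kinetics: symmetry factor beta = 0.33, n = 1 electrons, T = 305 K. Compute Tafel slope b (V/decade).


Apply the Tafel slope relation: b = 2.303*R*T/(beta*n*F)
Numerator: 2.303 * 8.314 * 305 = 5839.88
Denominator: 0.33 * 1 * 96485 = 31840.05
b = 5839.88 / 31840.05 = 0.1834 V/decade

0.1834 V/decade


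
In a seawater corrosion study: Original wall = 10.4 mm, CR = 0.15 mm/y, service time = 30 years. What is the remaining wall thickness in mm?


Remaining wall = original − CR × time
t = 10.4 − 0.15*30 = 10.4 − 4.5 = 5.9 mm

5.9 mm


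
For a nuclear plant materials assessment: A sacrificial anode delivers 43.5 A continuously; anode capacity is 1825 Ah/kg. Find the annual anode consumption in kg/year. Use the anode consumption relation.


Annual consumption = current * hours per year / capacity
Rate = 43.5 * 8760 / 1825 = 208.8 kg/year

208.8 kg/year


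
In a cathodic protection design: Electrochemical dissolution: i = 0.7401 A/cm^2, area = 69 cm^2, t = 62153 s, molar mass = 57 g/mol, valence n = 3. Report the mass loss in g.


Apply Faraday's law: m = i*A*t*M / (n*F)
Total charge passed Q = i*A*t = 0.7401*69*62153 = 3173961.0357 C
m = Q*M/(n*F) = 3173961.0357*57/(3*96485) = 625.022 g

625.022 g


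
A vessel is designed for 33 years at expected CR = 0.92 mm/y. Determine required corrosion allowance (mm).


Corrosion allowance = CR × design life
CA = 0.92 * 33 = 30.36 mm

30.36 mm


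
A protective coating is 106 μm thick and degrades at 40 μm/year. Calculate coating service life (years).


Service life = thickness / degradation rate
Life = 106 / 40 = 2.7 years

2.7 years


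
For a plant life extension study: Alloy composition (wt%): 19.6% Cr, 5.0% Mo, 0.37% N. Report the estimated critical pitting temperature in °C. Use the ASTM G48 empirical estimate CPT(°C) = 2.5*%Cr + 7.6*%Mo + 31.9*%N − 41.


Apply the ASTM G48 empirical CPT estimate: CPT(°C) = 2.5*%Cr + 7.6*%Mo + 31.9*%N − 41
2.5*19.6 = 49; 7.6*5.0 = 38; 31.9*0.37 = 11.803
CPT = 49 + 38 + 11.803 − 41 = 57.803 °C
Rounded to 0.1 °C: CPT ≈ 57.8 °C

57.8 °C


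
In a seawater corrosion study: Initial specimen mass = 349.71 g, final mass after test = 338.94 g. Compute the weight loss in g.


Weight loss = initial − final
WL = 349.71 − 338.94 = 10.77 g

10.77 g


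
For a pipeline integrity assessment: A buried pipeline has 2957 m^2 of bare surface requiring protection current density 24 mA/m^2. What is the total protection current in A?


I = area * current density, then convert mA → A (÷1000)
I = 2957 * 24 / 1000 = 70.97 A

70.97 A


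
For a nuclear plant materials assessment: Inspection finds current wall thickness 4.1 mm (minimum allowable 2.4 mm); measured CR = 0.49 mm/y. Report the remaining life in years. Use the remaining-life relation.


Apply the remaining-life relation: RL = (t_current − t_min) / CR
RL = (4.1 − 2.4) / 0.49 = 1.7 / 0.49 = 3.5 years

3.5 years
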